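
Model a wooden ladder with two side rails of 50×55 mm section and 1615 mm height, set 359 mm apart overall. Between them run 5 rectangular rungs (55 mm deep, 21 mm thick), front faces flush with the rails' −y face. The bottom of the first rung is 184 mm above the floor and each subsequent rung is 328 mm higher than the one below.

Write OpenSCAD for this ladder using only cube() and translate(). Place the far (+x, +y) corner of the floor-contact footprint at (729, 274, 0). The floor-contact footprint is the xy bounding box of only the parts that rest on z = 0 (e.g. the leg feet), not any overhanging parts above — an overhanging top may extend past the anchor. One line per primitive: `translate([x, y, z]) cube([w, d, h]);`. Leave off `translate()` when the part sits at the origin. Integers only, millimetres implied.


translate([370, 219, 0]) cube([50, 55, 1615]);
translate([679, 219, 0]) cube([50, 55, 1615]);
translate([420, 219, 184]) cube([259, 55, 21]);
translate([420, 219, 512]) cube([259, 55, 21]);
translate([420, 219, 840]) cube([259, 55, 21]);
translate([420, 219, 1168]) cube([259, 55, 21]);
translate([420, 219, 1496]) cube([259, 55, 21]);


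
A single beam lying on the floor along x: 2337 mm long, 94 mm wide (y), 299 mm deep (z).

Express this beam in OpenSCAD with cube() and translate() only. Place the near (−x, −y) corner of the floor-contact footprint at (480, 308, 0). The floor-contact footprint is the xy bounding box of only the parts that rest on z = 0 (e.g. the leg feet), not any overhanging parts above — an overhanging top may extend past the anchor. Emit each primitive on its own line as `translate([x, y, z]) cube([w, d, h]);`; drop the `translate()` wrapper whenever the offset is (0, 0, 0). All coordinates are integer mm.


translate([480, 308, 0]) cube([2337, 94, 299]);


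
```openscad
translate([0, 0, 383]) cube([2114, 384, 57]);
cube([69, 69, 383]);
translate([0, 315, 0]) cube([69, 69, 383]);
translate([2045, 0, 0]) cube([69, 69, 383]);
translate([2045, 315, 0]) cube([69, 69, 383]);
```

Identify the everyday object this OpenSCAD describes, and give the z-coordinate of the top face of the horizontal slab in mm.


A bench. The seat-top height is 440 mm.

A long slab on four corner posts — a bench. The slab sits at z = 383 with thickness 57, so the top is 383 + 57 = 440 mm.


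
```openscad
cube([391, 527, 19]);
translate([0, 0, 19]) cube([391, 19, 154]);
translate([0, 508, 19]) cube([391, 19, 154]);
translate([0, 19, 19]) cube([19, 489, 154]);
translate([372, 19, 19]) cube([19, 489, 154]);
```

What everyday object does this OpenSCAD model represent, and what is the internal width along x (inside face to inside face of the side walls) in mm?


An open box. The internal width is 353 mm.

A 391×527 base slab with four walls standing on it — an open box. The base is 391 mm wide and the walls are 19 mm thick, so the internal width is 391 − 2 × 19 = 353 mm.


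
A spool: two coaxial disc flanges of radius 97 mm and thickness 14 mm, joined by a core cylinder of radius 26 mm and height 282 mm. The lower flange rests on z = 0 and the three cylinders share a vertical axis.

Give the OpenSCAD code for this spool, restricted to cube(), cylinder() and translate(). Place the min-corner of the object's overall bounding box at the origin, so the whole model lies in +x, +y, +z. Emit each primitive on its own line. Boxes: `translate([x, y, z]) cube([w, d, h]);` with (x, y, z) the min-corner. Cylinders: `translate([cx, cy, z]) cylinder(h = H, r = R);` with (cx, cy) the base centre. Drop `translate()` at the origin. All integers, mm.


translate([97, 97, 0]) cylinder(h = 14, r = 97);
translate([97, 97, 14]) cylinder(h = 282, r = 26);
translate([97, 97, 296]) cylinder(h = 14, r = 97);


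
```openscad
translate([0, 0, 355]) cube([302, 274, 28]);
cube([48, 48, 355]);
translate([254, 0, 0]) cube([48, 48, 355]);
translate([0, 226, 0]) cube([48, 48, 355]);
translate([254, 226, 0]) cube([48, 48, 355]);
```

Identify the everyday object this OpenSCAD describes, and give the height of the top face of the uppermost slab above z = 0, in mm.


A stool. The seat height is 383 mm.

A 302×274×28 slab at z = 355 on four corner posts — a stool. The seat top is 355 + 28 = 383 mm.


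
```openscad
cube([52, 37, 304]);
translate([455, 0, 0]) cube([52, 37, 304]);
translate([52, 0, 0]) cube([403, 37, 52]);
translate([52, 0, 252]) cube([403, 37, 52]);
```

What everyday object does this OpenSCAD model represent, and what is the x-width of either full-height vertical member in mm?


A picture frame. The border width is 52 mm.

Four thin pieces enclosing a rectangular opening — a picture frame. The two full-height stiles are 304 mm tall; the top rail sits at z = 252 and is 52 mm tall, so the border above the opening is 304 − 252 = 52 mm, matching the stile x-width.


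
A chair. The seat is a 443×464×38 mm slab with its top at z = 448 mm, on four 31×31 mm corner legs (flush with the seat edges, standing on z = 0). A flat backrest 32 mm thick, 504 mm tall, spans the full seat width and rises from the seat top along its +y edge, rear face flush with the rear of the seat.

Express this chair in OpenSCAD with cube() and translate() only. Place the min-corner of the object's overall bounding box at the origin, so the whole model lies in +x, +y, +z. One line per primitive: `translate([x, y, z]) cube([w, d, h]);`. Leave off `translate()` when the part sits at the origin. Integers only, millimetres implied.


// leg_h = 448 - 38 = 410
translate([0, 0, 410]) cube([443, 464, 38]);
cube([31, 31, 410]);
translate([412, 0, 0]) cube([31, 31, 410]);
translate([0, 433, 0]) cube([31, 31, 410]);
translate([412, 433, 0]) cube([31, 31, 410]);
translate([0, 432, 448]) cube([443, 32, 504]);


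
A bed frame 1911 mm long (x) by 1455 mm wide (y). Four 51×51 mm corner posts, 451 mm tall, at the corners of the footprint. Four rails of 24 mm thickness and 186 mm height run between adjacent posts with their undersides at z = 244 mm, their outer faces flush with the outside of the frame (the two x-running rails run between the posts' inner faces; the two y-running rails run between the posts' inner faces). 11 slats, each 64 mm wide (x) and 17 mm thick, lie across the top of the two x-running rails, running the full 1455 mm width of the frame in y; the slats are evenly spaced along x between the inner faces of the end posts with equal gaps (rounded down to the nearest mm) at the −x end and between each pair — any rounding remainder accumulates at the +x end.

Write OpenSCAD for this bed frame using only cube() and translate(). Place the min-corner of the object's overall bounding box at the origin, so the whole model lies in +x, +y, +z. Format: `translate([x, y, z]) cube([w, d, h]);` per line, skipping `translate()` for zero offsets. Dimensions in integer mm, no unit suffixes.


// slat z = rail_z + rail_h = 244 + 186 = 430
// slat gap = ⌊(1809 − 11·64) / 12⌋ = 92
cube([51, 51, 451]);
translate([0, 1404, 0]) cube([51, 51, 451]);
translate([1860, 0, 0]) cube([51, 51, 451]);
translate([1860, 1404, 0]) cube([51, 51, 451]);
translate([51, 0, 244]) cube([1809, 24, 186]);
translate([51, 1431, 244]) cube([1809, 24, 186]);
translate([0, 51, 244]) cube([24, 1353, 186]);
translate([1887, 51, 244]) cube([24, 1353, 186]);
translate([143, 0, 430]) cube([64, 1455, 17]);
translate([299, 0, 430]) cube([64, 1455, 17]);
translate([455, 0, 430]) cube([64, 1455, 17]);
translate([611, 0, 430]) cube([64, 1455, 17]);
translate([767, 0, 430]) cube([64, 1455, 17]);
translate([923, 0, 430]) cube([64, 1455, 17]);
translate([1079, 0, 430]) cube([64, 1455, 17]);
translate([1235, 0, 430]) cube([64, 1455, 17]);
translate([1391, 0, 430]) cube([64, 1455, 17]);
translate([1547, 0, 430]) cube([64, 1455, 17]);
translate([1703, 0, 430]) cube([64, 1455, 17]);


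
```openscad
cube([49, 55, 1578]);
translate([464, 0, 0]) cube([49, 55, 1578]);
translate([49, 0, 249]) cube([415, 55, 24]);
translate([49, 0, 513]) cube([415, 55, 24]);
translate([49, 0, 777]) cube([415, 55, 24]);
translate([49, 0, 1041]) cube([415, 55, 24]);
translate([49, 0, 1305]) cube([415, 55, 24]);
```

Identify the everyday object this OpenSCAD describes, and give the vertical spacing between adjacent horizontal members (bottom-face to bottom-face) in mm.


A ladder. The rung spacing is 264 mm.

Two tall 49×55 posts with 5 short bars between them — a ladder. Adjacent rungs sit at z = 249 and z = 513, so the spacing is 513 − 249 = 264 mm.


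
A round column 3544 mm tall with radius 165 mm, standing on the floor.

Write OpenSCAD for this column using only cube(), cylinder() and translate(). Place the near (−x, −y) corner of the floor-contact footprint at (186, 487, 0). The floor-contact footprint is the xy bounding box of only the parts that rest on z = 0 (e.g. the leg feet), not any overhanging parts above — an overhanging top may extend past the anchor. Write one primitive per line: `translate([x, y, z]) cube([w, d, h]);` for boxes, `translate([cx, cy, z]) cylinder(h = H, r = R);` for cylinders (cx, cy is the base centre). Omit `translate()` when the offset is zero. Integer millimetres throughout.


translate([351, 652, 0]) cylinder(h = 3544, r = 165);


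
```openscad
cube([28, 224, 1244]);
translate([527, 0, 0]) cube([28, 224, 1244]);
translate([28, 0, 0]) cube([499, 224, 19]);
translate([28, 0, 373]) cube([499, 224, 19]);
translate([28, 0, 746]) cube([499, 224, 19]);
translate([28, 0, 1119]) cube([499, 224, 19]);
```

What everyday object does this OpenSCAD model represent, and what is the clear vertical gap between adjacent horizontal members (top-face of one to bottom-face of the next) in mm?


A bookshelf. The clear shelf gap is 354 mm.

Two tall side panels with 4 horizontal boards between them — a bookshelf. The first two shelf undersides are at z = 0 and z = 373; with shelf thickness 19, the clear gap is 373 − 0 − 19 = 354 mm.


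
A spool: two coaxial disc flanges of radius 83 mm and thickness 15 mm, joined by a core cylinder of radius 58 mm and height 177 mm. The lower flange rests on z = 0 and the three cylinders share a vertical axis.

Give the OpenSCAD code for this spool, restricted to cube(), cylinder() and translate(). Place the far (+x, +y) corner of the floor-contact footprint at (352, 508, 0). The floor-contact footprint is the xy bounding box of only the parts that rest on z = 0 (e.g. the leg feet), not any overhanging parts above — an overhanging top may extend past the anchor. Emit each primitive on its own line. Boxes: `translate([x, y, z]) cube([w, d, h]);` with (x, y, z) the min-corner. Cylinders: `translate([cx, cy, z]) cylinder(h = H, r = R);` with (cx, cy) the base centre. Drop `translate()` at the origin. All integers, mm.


translate([269, 425, 0]) cylinder(h = 15, r = 83);
translate([269, 425, 15]) cylinder(h = 177, r = 58);
translate([269, 425, 192]) cylinder(h = 15, r = 83);


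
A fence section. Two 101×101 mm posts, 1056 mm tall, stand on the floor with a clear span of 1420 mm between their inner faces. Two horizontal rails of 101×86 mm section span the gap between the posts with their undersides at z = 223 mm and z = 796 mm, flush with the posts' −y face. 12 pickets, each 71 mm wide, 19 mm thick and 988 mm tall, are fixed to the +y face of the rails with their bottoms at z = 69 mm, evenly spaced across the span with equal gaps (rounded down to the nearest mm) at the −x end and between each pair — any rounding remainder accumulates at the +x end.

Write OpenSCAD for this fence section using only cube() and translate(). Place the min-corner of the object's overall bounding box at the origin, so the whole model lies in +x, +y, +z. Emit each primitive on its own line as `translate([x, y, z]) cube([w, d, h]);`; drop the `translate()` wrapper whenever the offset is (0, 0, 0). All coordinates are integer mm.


cube([101, 101, 1056]);
translate([1521, 0, 0]) cube([101, 101, 1056]);
translate([101, 0, 223]) cube([1420, 101, 86]);
translate([101, 0, 796]) cube([1420, 101, 86]);
translate([144, 101, 69]) cube([71, 19, 988]);
translate([258, 101, 69]) cube([71, 19, 988]);
translate([372, 101, 69]) cube([71, 19, 988]);
translate([486, 101, 69]) cube([71, 19, 988]);
translate([600, 101, 69]) cube([71, 19, 988]);
translate([714, 101, 69]) cube([71, 19, 988]);
translate([828, 101, 69]) cube([71, 19, 988]);
translate([942, 101, 69]) cube([71, 19, 988]);
translate([1056, 101, 69]) cube([71, 19, 988]);
translate([1170, 101, 69]) cube([71, 19, 988]);
translate([1284, 101, 69]) cube([71, 19, 988]);
translate([1398, 101, 69]) cube([71, 19, 988]);


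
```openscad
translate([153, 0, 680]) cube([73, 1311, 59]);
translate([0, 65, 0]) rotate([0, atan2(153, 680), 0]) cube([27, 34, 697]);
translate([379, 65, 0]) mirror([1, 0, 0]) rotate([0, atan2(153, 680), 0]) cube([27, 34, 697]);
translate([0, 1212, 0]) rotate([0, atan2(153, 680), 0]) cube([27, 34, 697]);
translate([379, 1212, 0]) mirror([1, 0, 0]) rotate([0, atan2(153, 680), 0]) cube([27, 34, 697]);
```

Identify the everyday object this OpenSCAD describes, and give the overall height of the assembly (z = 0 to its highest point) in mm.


A sawhorse. The overall height is 739 mm.

A beam across two mirrored pairs of raked legs — a sawhorse. The beam's underside is at z = 680 (matching the legs' vertical rise in atan2(153, 680)) and the beam is 59 mm tall, so its top is at 680 + 59 = 739 mm. The raked legs top out at the beam's underside, so that is the highest point.


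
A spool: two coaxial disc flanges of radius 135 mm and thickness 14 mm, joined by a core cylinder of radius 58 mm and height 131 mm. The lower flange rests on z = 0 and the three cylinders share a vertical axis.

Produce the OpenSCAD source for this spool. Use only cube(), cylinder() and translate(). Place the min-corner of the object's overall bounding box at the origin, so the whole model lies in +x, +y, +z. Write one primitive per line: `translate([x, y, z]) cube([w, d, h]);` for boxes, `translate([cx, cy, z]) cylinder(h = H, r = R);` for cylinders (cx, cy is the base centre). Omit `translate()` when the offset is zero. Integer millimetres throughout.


translate([135, 135, 0]) cylinder(h = 14, r = 135);
translate([135, 135, 14]) cylinder(h = 131, r = 58);
translate([135, 135, 145]) cylinder(h = 14, r = 135);


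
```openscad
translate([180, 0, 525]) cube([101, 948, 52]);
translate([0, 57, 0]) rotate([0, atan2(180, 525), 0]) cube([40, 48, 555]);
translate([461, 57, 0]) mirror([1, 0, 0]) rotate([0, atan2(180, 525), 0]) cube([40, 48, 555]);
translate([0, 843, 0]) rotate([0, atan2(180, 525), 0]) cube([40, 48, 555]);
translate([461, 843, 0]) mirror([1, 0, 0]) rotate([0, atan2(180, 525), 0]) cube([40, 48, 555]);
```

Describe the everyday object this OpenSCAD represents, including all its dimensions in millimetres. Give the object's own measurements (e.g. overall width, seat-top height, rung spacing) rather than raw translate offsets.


A sawhorse. A 101×948×52 mm beam (x, y, z) sits on two A-frame leg pairs. Each pair is two raked legs of 40×48 mm section (48 mm along y) splaying symmetrically in x. Each leg rises 525 mm vertically over 180 mm of horizontal reach and is 555 mm long along its own axis. Every leg's outer bottom edge rests on the floor and its outer top edge meets a bottom edge of the beam — the left legs (tilting toward +x) meet the beam's −x bottom edge, the right legs (their mirror images, tilting toward −x) meet its +x bottom edge — so the leg tops tuck under the beam, the beam's underside is 525 mm above the floor, and the feet are 461 mm apart outside-to-outside with the beam centred between them. The two leg pairs are set in 57 mm from either end of the beam.


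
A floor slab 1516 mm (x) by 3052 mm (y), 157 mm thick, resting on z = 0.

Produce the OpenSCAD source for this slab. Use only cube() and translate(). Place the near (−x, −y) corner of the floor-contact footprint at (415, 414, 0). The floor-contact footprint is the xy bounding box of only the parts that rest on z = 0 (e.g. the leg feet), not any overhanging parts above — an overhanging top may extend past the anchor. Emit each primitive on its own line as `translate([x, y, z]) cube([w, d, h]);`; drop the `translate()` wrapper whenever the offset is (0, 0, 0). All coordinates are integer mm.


translate([415, 414, 0]) cube([1516, 3052, 157]);


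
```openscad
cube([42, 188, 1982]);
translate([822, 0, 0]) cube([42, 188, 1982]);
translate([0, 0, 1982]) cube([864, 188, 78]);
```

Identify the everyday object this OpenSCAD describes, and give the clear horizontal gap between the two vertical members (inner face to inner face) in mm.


A door frame. The clear opening width is 780 mm.

Two 1982 mm tall posts with a header on top — a door frame. The left jamb is 42 mm wide at x = 0; the right jamb starts at x = 822. The clear opening is 822 − 42 = 780 mm.


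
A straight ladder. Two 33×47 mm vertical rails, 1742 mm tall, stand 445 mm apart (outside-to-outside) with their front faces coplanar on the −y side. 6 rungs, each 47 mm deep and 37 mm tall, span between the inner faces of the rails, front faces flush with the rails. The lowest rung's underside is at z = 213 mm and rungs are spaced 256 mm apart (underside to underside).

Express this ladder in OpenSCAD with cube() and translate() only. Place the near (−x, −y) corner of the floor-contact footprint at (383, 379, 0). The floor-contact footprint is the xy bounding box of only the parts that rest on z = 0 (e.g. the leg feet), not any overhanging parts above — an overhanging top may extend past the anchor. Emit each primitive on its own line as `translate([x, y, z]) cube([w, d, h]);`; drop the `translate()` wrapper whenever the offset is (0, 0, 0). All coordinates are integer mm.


translate([383, 379, 0]) cube([33, 47, 1742]);
translate([795, 379, 0]) cube([33, 47, 1742]);
translate([416, 379, 213]) cube([379, 47, 37]);
translate([416, 379, 469]) cube([379, 47, 37]);
translate([416, 379, 725]) cube([379, 47, 37]);
translate([416, 379, 981]) cube([379, 47, 37]);
translate([416, 379, 1237]) cube([379, 47, 37]);
translate([416, 379, 1493]) cube([379, 47, 37]);


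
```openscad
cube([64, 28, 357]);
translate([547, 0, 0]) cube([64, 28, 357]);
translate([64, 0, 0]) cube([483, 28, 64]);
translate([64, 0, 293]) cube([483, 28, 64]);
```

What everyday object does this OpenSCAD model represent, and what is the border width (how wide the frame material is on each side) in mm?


A picture frame. The border width is 64 mm.

Four thin pieces enclosing a rectangular opening — a picture frame. The two full-height stiles are 357 mm tall; the top rail sits at z = 293 and is 64 mm tall, so the border above the opening is 357 − 293 = 64 mm, matching the stile x-width.


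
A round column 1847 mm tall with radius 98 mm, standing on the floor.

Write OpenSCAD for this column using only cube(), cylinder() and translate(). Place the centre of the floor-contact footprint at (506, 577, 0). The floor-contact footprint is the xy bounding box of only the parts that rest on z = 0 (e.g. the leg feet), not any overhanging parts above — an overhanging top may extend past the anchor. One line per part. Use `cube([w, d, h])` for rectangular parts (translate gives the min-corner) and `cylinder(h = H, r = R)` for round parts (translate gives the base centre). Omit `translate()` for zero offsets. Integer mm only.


translate([506, 577, 0]) cylinder(h = 1847, r = 98);


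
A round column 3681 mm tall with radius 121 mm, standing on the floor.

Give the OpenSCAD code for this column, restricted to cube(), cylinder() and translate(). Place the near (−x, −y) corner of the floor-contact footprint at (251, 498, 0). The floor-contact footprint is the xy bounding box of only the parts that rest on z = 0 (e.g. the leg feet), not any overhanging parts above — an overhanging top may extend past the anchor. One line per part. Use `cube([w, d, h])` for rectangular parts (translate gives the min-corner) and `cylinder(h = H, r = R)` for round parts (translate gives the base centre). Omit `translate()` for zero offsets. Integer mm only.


translate([372, 619, 0]) cylinder(h = 3681, r = 121);


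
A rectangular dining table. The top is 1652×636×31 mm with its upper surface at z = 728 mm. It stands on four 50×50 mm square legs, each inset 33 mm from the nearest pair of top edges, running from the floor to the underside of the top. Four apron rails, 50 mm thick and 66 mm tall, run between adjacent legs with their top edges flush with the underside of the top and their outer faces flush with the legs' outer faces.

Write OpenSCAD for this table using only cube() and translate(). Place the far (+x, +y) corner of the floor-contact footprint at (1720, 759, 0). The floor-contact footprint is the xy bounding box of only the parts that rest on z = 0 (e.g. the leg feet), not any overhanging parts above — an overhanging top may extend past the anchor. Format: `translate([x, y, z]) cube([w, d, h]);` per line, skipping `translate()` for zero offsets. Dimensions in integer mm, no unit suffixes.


// leg_h = 728 - 31 = 697
// apron z = 697 - 66 = 631
translate([101, 156, 697]) cube([1652, 636, 31]);
translate([134, 189, 0]) cube([50, 50, 697]);
translate([1670, 189, 0]) cube([50, 50, 697]);
translate([134, 709, 0]) cube([50, 50, 697]);
translate([1670, 709, 0]) cube([50, 50, 697]);
translate([184, 189, 631]) cube([1486, 50, 66]);
translate([184, 709, 631]) cube([1486, 50, 66]);
translate([134, 239, 631]) cube([50, 470, 66]);
translate([1670, 239, 631]) cube([50, 470, 66]);


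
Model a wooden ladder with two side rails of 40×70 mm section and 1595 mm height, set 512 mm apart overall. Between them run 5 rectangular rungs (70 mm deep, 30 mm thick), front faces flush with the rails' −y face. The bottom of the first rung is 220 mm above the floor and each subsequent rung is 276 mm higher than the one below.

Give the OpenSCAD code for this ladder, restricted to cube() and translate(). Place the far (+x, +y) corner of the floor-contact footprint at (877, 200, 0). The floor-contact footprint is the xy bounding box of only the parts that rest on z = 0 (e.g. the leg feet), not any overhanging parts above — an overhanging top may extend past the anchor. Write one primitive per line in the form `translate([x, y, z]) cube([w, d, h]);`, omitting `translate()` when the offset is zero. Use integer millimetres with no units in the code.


translate([365, 130, 0]) cube([40, 70, 1595]);
translate([837, 130, 0]) cube([40, 70, 1595]);
translate([405, 130, 220]) cube([432, 70, 30]);
translate([405, 130, 496]) cube([432, 70, 30]);
translate([405, 130, 772]) cube([432, 70, 30]);
translate([405, 130, 1048]) cube([432, 70, 30]);
translate([405, 130, 1324]) cube([432, 70, 30]);


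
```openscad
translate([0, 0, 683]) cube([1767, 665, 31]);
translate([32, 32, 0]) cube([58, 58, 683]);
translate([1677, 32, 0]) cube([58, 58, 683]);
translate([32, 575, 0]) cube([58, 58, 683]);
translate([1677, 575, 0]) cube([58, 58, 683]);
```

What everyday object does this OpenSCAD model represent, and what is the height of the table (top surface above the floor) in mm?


A table. The table height is 714 mm.

A 1767×665×31 slab sits at z = 683 on four 58 mm square posts — a table. The top surface is at 683 + 31 = 714 mm.


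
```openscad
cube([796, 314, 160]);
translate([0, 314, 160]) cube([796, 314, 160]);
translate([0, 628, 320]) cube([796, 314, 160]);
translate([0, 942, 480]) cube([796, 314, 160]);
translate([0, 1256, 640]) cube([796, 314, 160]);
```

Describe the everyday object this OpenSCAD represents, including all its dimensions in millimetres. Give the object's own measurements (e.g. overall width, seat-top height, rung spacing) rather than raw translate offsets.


A straight staircase of 5 solid steps. Each step is 796 mm wide (x), 314 mm deep (y, the going) and 160 mm tall (the rise). The first step rests on the floor; each subsequent step sits one going further in +y and one rise higher in +z, directly behind and above the previous step with no overlap.


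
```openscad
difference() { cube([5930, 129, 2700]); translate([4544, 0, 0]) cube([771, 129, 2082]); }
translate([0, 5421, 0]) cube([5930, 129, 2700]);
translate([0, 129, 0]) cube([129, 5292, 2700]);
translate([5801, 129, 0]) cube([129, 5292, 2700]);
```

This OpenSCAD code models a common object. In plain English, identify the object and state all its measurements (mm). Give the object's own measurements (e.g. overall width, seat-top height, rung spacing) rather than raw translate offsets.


A single room: four walls, each 2700 mm tall and 129 mm thick, enclosing an outside footprint 5930×5550 mm (x × y), no floor or roof. The front and back walls (−y and +y sides) run the full x-width; the side walls fit between their inner faces. A door opening 771 mm wide and 2082 mm tall is cut through the front wall from the floor up, its −x edge 4544 mm from the wall's −x end.


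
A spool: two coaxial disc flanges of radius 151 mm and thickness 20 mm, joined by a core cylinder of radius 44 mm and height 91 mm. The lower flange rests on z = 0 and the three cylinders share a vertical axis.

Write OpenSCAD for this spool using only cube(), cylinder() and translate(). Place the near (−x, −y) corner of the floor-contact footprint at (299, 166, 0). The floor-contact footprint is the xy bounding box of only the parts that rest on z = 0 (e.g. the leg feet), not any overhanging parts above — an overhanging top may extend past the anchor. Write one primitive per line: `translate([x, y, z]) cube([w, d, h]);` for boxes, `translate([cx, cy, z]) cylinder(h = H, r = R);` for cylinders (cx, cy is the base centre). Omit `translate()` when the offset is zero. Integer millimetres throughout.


translate([450, 317, 0]) cylinder(h = 20, r = 151);
translate([450, 317, 20]) cylinder(h = 91, r = 44);
translate([450, 317, 111]) cylinder(h = 20, r = 151);


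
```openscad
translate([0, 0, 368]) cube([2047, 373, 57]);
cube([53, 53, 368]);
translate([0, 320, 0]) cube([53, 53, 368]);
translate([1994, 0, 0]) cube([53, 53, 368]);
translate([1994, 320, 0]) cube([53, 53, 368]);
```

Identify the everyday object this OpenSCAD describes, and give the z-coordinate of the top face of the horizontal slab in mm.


A bench. The seat-top height is 425 mm.

A long slab on four corner posts — a bench. The slab sits at z = 368 with thickness 57, so the top is 368 + 57 = 425 mm.


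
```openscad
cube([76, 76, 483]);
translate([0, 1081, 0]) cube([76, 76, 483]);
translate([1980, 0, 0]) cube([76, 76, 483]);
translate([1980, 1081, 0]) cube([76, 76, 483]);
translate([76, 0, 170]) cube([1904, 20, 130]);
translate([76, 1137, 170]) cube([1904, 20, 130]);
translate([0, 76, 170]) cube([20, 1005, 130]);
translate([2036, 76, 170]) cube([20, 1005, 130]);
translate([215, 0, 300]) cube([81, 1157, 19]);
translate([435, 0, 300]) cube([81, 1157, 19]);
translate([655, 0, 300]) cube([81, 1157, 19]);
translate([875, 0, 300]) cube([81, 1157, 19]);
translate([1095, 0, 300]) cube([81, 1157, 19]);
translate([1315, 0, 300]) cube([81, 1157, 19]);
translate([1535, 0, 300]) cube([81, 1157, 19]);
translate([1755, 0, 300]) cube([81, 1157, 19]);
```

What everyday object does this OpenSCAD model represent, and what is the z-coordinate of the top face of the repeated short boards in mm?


A bed frame. The slat-top height is 319 mm.

Four posts, four rails, and a row of slats — a bed frame. Slats sit on the rails at z = 170 + 130 = 300; with slat thickness 19, the top is 319 mm.


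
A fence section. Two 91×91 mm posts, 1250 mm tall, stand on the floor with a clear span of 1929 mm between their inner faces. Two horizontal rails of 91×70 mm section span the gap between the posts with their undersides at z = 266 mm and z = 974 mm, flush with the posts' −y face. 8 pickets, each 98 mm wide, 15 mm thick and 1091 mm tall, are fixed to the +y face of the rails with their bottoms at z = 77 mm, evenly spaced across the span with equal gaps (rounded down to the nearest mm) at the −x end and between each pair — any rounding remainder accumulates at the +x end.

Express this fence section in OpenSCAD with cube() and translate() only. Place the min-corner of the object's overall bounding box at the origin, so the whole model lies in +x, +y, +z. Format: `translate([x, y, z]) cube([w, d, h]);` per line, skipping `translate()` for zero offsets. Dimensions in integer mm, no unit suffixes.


cube([91, 91, 1250]);
translate([2020, 0, 0]) cube([91, 91, 1250]);
translate([91, 0, 266]) cube([1929, 91, 70]);
translate([91, 0, 974]) cube([1929, 91, 70]);
translate([218, 91, 77]) cube([98, 15, 1091]);
translate([443, 91, 77]) cube([98, 15, 1091]);
translate([668, 91, 77]) cube([98, 15, 1091]);
translate([893, 91, 77]) cube([98, 15, 1091]);
translate([1118, 91, 77]) cube([98, 15, 1091]);
translate([1343, 91, 77]) cube([98, 15, 1091]);
translate([1568, 91, 77]) cube([98, 15, 1091]);
translate([1793, 91, 77]) cube([98, 15, 1091]);


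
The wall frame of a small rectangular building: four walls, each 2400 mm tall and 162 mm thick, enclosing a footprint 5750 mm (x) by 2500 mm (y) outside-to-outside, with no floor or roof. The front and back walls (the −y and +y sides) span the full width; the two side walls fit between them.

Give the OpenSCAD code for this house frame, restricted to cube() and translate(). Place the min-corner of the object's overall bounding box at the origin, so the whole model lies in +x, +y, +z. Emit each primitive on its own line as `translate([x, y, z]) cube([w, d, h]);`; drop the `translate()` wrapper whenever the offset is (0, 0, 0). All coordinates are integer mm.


cube([5750, 162, 2400]);
translate([0, 2338, 0]) cube([5750, 162, 2400]);
translate([0, 162, 0]) cube([162, 2176, 2400]);
translate([5588, 162, 0]) cube([162, 2176, 2400]);


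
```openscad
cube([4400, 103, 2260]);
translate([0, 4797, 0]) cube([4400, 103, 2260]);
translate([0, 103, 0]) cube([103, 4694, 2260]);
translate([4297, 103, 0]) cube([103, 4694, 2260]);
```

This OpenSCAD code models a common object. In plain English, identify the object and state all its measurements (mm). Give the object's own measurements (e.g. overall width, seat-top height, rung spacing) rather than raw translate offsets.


The wall frame of a small rectangular building: four walls, each 2260 mm tall and 103 mm thick, enclosing a footprint 4400 mm (x) by 4900 mm (y) outside-to-outside, with no floor or roof. The front and back walls (the −y and +y sides) span the full width; the two side walls fit between them.


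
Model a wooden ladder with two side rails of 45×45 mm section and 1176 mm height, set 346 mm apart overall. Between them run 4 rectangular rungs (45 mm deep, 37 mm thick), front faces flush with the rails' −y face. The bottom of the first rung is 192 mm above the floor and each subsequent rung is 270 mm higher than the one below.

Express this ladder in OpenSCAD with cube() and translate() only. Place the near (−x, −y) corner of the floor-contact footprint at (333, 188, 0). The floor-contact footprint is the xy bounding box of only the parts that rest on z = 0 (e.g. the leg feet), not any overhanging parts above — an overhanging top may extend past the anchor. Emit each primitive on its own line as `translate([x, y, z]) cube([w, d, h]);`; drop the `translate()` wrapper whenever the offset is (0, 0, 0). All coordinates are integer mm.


// rung span = 346 - 2*45 = 256
// rung[k] z = 192 + k*270
translate([333, 188, 0]) cube([45, 45, 1176]);
translate([634, 188, 0]) cube([45, 45, 1176]);
translate([378, 188, 192]) cube([256, 45, 37]);
translate([378, 188, 462]) cube([256, 45, 37]);
translate([378, 188, 732]) cube([256, 45, 37]);
translate([378, 188, 1002]) cube([256, 45, 37]);


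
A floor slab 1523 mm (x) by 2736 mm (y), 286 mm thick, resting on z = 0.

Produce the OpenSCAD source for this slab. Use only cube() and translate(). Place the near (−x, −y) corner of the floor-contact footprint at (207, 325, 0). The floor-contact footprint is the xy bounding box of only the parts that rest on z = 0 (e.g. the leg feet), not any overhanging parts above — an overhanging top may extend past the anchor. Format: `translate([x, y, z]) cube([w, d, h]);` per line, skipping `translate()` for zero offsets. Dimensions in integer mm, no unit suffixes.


translate([207, 325, 0]) cube([1523, 2736, 286]);


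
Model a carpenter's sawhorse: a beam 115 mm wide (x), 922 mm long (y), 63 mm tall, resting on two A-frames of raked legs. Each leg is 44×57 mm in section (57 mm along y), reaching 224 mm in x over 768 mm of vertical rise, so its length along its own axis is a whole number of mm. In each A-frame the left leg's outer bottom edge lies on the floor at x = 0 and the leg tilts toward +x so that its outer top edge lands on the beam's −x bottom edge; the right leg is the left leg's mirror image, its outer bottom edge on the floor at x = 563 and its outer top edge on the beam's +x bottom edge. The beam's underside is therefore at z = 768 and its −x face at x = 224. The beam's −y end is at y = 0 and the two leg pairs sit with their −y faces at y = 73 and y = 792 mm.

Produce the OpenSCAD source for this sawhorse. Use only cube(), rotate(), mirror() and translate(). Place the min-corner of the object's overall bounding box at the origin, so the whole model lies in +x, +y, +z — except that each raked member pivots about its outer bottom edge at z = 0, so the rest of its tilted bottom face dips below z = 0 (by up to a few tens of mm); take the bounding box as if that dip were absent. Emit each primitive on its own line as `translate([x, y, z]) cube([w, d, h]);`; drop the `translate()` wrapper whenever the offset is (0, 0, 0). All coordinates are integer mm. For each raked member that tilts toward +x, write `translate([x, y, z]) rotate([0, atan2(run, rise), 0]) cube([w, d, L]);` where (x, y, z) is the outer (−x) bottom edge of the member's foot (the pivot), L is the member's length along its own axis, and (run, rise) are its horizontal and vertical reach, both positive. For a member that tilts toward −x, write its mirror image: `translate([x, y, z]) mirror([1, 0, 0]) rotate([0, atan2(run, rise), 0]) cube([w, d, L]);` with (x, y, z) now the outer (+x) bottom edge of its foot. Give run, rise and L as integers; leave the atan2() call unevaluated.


translate([224, 0, 768]) cube([115, 922, 63]);
translate([0, 73, 0]) rotate([0, atan2(224, 768), 0]) cube([44, 57, 800]);
translate([563, 73, 0]) mirror([1, 0, 0]) rotate([0, atan2(224, 768), 0]) cube([44, 57, 800]);
translate([0, 792, 0]) rotate([0, atan2(224, 768), 0]) cube([44, 57, 800]);
translate([563, 792, 0]) mirror([1, 0, 0]) rotate([0, atan2(224, 768), 0]) cube([44, 57, 800]);


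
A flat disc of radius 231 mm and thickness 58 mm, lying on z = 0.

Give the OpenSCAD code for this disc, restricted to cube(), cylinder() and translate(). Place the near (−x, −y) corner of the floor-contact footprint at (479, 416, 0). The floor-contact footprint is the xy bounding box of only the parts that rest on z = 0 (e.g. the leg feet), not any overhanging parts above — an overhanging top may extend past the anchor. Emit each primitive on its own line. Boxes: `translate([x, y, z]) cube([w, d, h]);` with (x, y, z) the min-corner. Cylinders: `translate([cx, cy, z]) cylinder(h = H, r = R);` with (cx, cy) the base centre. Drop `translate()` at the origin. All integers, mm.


translate([710, 647, 0]) cylinder(h = 58, r = 231);


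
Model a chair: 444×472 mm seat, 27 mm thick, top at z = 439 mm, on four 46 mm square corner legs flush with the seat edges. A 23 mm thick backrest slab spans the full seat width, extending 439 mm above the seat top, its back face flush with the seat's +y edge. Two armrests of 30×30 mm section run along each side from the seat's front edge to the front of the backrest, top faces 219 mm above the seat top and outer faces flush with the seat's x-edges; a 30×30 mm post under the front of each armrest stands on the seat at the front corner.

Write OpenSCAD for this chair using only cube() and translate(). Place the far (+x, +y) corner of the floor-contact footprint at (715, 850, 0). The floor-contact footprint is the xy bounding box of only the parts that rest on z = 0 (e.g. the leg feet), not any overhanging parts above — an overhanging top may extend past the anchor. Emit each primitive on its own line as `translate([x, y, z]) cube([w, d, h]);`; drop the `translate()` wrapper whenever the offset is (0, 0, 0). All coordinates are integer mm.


translate([271, 378, 412]) cube([444, 472, 27]);
translate([271, 378, 0]) cube([46, 46, 412]);
translate([669, 378, 0]) cube([46, 46, 412]);
translate([271, 804, 0]) cube([46, 46, 412]);
translate([669, 804, 0]) cube([46, 46, 412]);
translate([271, 827, 439]) cube([444, 23, 439]);
translate([271, 378, 628]) cube([30, 449, 30]);
translate([685, 378, 628]) cube([30, 449, 30]);
translate([271, 378, 439]) cube([30, 30, 189]);
translate([685, 378, 439]) cube([30, 30, 189]);


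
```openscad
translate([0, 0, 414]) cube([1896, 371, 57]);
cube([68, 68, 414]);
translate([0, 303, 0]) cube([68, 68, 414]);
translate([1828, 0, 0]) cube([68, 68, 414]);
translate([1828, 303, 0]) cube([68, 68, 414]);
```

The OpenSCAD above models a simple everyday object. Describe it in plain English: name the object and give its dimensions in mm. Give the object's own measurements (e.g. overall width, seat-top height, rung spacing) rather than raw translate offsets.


A bench: a 1896×371 mm seat slab, 57 mm thick, top at z = 471 mm, on four 68×68 mm square legs flush with the seat corners and standing on z = 0.


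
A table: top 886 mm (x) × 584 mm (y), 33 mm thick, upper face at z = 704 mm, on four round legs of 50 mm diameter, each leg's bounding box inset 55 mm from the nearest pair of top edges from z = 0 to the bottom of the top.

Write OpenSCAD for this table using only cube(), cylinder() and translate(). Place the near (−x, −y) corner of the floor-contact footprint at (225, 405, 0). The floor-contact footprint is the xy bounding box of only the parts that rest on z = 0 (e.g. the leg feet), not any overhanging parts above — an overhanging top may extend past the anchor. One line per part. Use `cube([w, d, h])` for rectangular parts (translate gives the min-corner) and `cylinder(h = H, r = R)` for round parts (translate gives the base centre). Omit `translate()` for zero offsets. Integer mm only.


// leg_h = 704 - 33 = 671
translate([170, 350, 671]) cube([886, 584, 33]);
translate([250, 430, 0]) cylinder(h = 671, r = 25);
translate([976, 430, 0]) cylinder(h = 671, r = 25);
translate([250, 854, 0]) cylinder(h = 671, r = 25);
translate([976, 854, 0]) cylinder(h = 671, r = 25);


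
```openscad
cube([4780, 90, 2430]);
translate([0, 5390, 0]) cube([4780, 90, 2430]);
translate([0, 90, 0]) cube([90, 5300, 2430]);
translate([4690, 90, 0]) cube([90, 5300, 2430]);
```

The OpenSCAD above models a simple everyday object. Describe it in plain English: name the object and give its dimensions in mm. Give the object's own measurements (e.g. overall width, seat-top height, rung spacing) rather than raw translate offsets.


The wall frame of a small rectangular building: four walls, each 2430 mm tall and 90 mm thick, enclosing a footprint 4780 mm (x) by 5480 mm (y) outside-to-outside, with no floor or roof. The front and back walls (the −y and +y sides) span the full width; the two side walls fit between them.


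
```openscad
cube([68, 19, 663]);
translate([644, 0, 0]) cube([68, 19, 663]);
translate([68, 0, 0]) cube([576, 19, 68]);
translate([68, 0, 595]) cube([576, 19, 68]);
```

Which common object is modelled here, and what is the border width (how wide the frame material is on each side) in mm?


A picture frame. The border width is 68 mm.

Four thin pieces enclosing a rectangular opening — a picture frame. The two full-height stiles are 663 mm tall; the top rail sits at z = 595 and is 68 mm tall, so the border above the opening is 663 − 595 = 68 mm, matching the stile x-width.


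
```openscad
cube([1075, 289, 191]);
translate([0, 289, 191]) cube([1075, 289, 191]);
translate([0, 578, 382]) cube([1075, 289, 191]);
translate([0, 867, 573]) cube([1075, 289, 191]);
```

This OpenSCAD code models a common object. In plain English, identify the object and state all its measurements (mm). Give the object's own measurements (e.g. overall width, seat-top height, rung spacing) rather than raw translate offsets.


A straight staircase of 4 solid steps. Each step is 1075 mm wide (x), 289 mm deep (y, the going) and 191 mm tall (the rise). The first step rests on the floor; each subsequent step sits one going further in +y and one rise higher in +z, directly behind and above the previous step with no overlap.
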